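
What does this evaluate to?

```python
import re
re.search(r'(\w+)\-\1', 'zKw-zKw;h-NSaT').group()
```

'zKw-zKw'

A backreference is literal: `\1` must see the identical characters the first group matched.
Unlike `match`, `search` isn't anchored — it looks for the pattern anywhere in the string.
The match spans [0:7] → 'zKw-zKw'.
Captured: group 1 = 'zKw'.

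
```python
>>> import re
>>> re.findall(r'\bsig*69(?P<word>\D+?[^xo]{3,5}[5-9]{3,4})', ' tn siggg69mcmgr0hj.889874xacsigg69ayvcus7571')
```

['mcmgr0hj.8898']

The pattern matches a word boundary (`\b`, zero-width); then the literal 'si', then zero or more of the literal 'g', then the literal '69'; then one or more of a non-digit (lazy), then 3 to 5 of any character except [xo], then 3 to 4 of a character in [5-9] (captured as 'word').
Walking the string: at [4:24] match 'siggg69mcmgr0hj.8898', group 1 = 'mcmgr0hj.8898'.
`findall` collects group 1 from the one match (1 total).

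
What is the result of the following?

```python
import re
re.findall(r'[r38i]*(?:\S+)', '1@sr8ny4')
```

['1@sr8ny4']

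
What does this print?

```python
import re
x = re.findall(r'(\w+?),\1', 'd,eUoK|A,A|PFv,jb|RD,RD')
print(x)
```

The backreference `\1` re-matches whatever the first group consumed, character for character.
Matches: at [7:10] match 'A,A', group 1 = 'A'; at [18:23] match 'RD,RD', group 1 = 'RD'.
Because there's exactly one group, `findall` drops the full match and keeps group 1 from each hit.

['A', 'RD']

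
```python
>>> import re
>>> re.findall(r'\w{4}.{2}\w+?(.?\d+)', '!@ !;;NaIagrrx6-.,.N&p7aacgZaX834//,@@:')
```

The `?` after the quantifier makes it lazy — it takes as little as possible before letting the rest of the pattern try.
Because there's exactly one group, `findall` drops the full match and keeps group 1 from each hit.

['x6', 'X834']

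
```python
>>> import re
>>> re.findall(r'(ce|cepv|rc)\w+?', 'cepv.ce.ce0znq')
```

['ce', 'ce']

Walking the string: at [0:3] match 'cep', group 1 = 'ce'; at [8:11] match 'ce0', group 1 = 'ce'.
Because there's exactly one group, `findall` drops the full match and keeps group 1 from each hit.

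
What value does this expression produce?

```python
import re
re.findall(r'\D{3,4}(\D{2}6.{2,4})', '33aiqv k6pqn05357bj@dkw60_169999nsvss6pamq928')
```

[' k6pqn0', 'kw60_16', 'ss6pamq']

Because there's exactly one group, `findall` drops the full match and keeps group 1 from each hit.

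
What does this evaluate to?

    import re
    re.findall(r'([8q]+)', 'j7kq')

Pattern: one or more of one of [8q] (captured).
Scanning left to right: at [3:4] match 'q', group 1 = 'q'.
One capturing group, so `findall` returns just the captured substring from the one match — 1 in all.

['q']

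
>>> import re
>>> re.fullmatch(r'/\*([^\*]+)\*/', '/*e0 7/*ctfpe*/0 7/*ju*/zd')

None

For `fullmatch`, every character of the input must be accounted for by the pattern.
Here the pattern can't cover the whole string, so the call returns None.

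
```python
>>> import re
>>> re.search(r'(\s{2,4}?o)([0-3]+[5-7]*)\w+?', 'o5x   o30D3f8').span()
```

(3, 10)

This matches 2 to 4 of whitespace (lazy), then a literal 'o' (captured); then one or more of a character in [0-3], then zero or more of a character in [5-7] (captured); then one or more of a word character (lazy).
The match spans [3:10] → '   o30D'.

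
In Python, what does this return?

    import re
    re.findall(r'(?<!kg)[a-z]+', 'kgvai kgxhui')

['kgvai', 'kgxhui']

`(?!…)`/`(?<!…)` only lets a position through if the neighbouring text does NOT match; no characters are consumed.
With no groups in the pattern, `findall` gives back each whole match — 2 here.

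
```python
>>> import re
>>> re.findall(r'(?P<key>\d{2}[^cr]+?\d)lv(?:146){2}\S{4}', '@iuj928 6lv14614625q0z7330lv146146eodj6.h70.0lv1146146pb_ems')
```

['928 6', '7330']

Pattern: exactly 2 of a digit, then one or more of any character except [cr] (lazy), then a digit (captured as 'key'); then the literal 'lv', then the literal '146' repeated 2 times, then exactly 4 of a non-whitespace character.
Scanning left to right: at [4:21] match '928 6lv14614625q0', group 1 = '928 6'; at [22:38] match '7330lv146146eodj', group 1 = '7330'.
One capturing group, so `findall` returns just the captured substring from each match — 2 in all.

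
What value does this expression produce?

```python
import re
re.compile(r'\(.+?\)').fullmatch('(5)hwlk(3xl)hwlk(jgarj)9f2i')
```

None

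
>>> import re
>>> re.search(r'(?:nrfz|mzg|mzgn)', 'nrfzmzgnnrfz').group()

`search` walks the string left to right and returns the first match it finds.
The match spans [0:4] → 'nrfz'.

'nrfz'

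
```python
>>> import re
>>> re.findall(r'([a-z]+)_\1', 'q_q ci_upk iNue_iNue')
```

`\1` is not a pattern — it's the concrete string captured by group 1, re-applied verbatim.
Scanning left to right: at [0:3] match 'q_q', group 1 = 'q'.
`findall` collects group 1 from the one match (1 total).

['q']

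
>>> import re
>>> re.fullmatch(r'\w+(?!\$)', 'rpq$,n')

The negative lookaround is zero-width — it rules out positions where the adjacent text would match, without consuming anything.
`re.fullmatch` is like wrapping the pattern in `^…$` (in single-line mode).
Here the string isn't matched end-to-end, so the call returns None.

None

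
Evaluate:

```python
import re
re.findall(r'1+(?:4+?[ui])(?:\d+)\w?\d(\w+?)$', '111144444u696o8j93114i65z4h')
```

['j93114i65z4h']

Pattern: one or more of a literal '1'; then one or more of the literal '4' (lazy), then one of [ui] (non-capturing group); then one or more of a digit (non-capturing group); then optionally a word character, then a digit; then one or more of a word character (lazy) (captured); then anchored at the end.
Walking the string: at [0:27] match '111144444u696o8j93114i65z4h', group 1 = 'j93114i65z4h'.
With a single group, `findall` returns only what that group captured — 1 item.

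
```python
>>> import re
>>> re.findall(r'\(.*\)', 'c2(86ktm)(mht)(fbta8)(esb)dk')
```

['(86ktm)(mht)(fbta8)(esb)']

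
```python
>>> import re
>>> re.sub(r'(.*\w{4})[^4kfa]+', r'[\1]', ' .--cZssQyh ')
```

Pattern: zero or more of any character, then exactly 4 of a word character (captured); then one or more of any character except [4kfa].
Matches: at [0:12] → ' .--cZssQyh '.
`\1` in the replacement pulls in group 1's text for each match.

'[ .--cZssQyh]'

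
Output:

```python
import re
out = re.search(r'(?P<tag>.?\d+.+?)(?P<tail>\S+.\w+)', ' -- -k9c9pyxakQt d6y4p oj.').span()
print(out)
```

(5, 22)

A `+?`/`*?`/`{m,n}?` starts at its minimum and grows only as far as needed for what follows to match.
The match spans [5:22] → 'k9c9pyxakQt d6y4p'.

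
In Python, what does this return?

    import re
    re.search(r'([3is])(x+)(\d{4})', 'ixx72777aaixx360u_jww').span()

The pattern matches one of [3is] (captured); then one or more of a literal 'x' (captured); then exactly 4 of a digit (captured).
`search` walks the string left to right and returns the first match it finds.
The match spans [0:7] → 'ixx7277'.
Captured: group 1 = 'i', group 2 = 'xx', group 3 = '7277'.

(0, 7)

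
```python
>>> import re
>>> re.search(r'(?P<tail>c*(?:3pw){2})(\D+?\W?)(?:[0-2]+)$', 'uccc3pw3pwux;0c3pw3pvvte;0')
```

None

Pattern: zero or more of the literal 'c', then the literal '3pw' repeated 2 times (captured as 'tail'); then one or more of a non-digit (lazy), then optionally a non-word character (captured); then one or more of a character in [0-2] (non-capturing group); then anchored at the end.
Unlike `match`, `search` isn't anchored — it looks for the pattern anywhere in the string.
Here nothing in the string fits, so the call returns None.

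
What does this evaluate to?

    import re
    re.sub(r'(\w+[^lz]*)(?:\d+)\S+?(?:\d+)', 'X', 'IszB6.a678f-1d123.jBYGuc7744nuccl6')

'X'

This matches one or more of a word character, then zero or more of any character except [lz] (captured); then one or more of a digit (non-capturing group); then one or more of a non-whitespace character (lazy); then one or more of a digit (non-capturing group).
Matches: at [0:34] → 'IszB6.a678f-1d123.jBYGuc7744nuccl6'.
Every occurrence is swapped for 'X'.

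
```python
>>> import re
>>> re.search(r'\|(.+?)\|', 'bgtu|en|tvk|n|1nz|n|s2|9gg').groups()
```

('en',)

Because the quantifier is non-greedy, it stops expanding at the earliest point where the rest of the pattern can succeed.
`re.search` scans for the first position where the pattern succeeds.
The match spans [4:8] → '|en|'.
Captured: group 1 = 'en'.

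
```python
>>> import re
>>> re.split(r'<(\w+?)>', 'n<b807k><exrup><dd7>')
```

Matches to split on: at [1:8] → '<b807k>'; at [8:15] → '<exrup>'; at [15:20] → '<dd7>'.
With a capturing group present, the delimiter's captured portion is kept in the result list.

['n', 'b807k', '', 'exrup', '', 'dd7', '']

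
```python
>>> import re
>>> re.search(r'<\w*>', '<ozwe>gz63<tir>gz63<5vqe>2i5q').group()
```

`search` walks the string left to right and returns the first match it finds.
The match spans [0:6] → '<ozwe>'.

'<ozwe>'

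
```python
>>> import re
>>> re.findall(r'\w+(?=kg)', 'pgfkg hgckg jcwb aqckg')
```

['pgf', 'hgc', 'aqc']

The `(?=…)`/`(?<=…)` assertion just peeks at neighbouring text; it doesn't advance the match position.
Walking the string: at [0:3] → 'pgf'; at [6:9] → 'hgc'; at [17:20] → 'aqc'.
With no groups in the pattern, `findall` gives back each whole match — 3 here.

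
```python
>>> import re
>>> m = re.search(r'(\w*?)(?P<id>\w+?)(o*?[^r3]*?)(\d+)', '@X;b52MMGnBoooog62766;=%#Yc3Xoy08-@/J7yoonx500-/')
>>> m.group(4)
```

'52'

Pattern: zero or more of a word character (lazy) (captured); then one or more of a word character (lazy) (captured as 'id'); then zero or more of the literal 'o' (lazy), then zero or more of any character except [r3] (lazy) (captured); then one or more of a digit (captured).
Because the quantifier is non-greedy, it stops expanding at the earliest point where the rest of the pattern can succeed.
Unlike `match`, `search` isn't anchored — it looks for the pattern anywhere in the string.
The match spans [1:6] → 'X;b52'.
Captured: group 1 = '', group 2 = 'X', group 3 = ';b', group 4 = '52'.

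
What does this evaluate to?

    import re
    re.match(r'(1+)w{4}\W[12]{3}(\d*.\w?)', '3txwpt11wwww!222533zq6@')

None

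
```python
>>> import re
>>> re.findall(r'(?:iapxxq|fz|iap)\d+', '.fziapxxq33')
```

No capturing groups, so `findall` returns the 1 full match string.

['iapxxq33']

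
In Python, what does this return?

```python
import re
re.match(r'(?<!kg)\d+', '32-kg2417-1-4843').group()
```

'32'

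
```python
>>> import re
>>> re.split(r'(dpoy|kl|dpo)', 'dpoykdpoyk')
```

The regex engine tests alternatives in the order written; an earlier branch that matches wins even if a later one would match more.
Matches to split on: at [0:4] → 'dpoy'; at [5:9] → 'dpoy'.
With a capturing group present, the delimiter's captured portion is kept in the result list.

['', 'dpoy', 'k', 'dpoy', 'k']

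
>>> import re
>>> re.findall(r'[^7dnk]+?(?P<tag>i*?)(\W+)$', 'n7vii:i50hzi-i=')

[('i', '=')]

The pattern matches one or more of any character except [7dnk] (lazy); then zero or more of a literal 'i' (lazy) (captured as 'tag'); then one or more of a non-word character (captured); then anchored at the end.
The `?` after the quantifier makes it lazy — it takes as little as possible before letting the rest of the pattern try.
Matches: at [2:15] match 'vii:i50hzi-i=', groups = ('i', '=').
With 2 capturing groups, `findall` returns a 2-tuple per match.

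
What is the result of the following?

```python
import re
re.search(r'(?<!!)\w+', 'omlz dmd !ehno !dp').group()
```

Because the assertion is negative and zero-width, positions next to the forbidden text are skipped.
`re.search` scans for the first position where the pattern succeeds.
The match spans [0:4] → 'omlz'.

'omlz'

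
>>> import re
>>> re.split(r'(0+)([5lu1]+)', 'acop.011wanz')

['acop.', '0', '11', 'wanz']

The pattern matches one or more of a literal '0' (captured); then one or more of one of [5lu1] (captured).
Matches to split on: at [5:8] → '011'.
Because the pattern has a capturing group, `split` also inserts each captured text between the pieces.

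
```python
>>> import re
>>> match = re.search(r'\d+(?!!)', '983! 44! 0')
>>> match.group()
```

'98'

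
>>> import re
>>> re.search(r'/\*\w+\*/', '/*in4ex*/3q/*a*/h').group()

'/*in4ex*/'

`search` walks the string left to right and returns the first match it finds.
The match spans [0:9] → '/*in4ex*/'.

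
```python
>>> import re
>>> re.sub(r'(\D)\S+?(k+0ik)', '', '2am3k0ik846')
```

'2846'

Pattern: a non-digit (captured); then one or more of a non-whitespace character (lazy); then one or more of a literal 'k', then the literal '0ik' (captured).
Matches: at [1:8] → 'am3k0ik'.
`sub` substitutes '' at each match site.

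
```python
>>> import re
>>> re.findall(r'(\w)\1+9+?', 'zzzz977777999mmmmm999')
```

['z', '7', 'm']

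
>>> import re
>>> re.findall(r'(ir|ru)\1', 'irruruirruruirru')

['ru', 'ru']

`\1` is not a pattern — it's the concrete string captured by group 1, re-applied verbatim.
With a single group, `findall` returns only what that group captured — 2 items.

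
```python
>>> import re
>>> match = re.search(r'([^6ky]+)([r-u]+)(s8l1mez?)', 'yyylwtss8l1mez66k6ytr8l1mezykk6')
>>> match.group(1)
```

'lwt'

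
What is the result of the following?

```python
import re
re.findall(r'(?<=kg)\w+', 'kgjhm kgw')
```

['jhm', 'w']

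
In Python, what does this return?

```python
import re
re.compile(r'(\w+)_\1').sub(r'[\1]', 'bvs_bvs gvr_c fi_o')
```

A backreference is literal: `\1` must see the identical characters the first group matched.
Matches: at [0:7] → 'bvs_bvs'.
The replacement refers to a captured group, so each match is rewritten using its own captured text.

'[bvs] gvr_c fi_o'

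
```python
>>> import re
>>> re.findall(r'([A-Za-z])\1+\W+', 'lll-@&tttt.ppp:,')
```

`\1` has to match the exact text group 1 already captured.
With a single group, `findall` returns only what that group captured — 3 items.

['l', 't', 'p']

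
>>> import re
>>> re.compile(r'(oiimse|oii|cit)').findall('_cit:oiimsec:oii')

['cit', 'oiimse', 'oii']

`|` is ordered: at each position the engine commits to the first alternative that works.
Matches: at [1:4] match 'cit', group 1 = 'cit'; at [5:11] match 'oiimse', group 1 = 'oiimse'; at [13:16] match 'oii', group 1 = 'oii'.
With a single group, `findall` returns only what that group captured — 3 items.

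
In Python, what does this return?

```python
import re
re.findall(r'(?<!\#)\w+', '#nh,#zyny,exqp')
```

['h', 'yny', 'exqp']

The negative lookahead/lookbehind blocks any match where the forbidden context is present.
Walking the string: at [2:3] → 'h'; at [6:9] → 'yny'; at [10:14] → 'exqp'.
Since nothing is captured, `findall` lists the 3 matched substrings directly.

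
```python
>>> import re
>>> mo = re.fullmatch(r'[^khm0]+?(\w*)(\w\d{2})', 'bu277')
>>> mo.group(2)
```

The match spans [0:5] → 'bu277'.
Captured: group 1 = 'u', group 2 = '277'.

'277'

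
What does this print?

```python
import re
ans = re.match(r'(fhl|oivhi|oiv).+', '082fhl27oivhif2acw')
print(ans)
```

With `match`, the pattern is implicitly anchored at the beginning.
Here the pattern fails at index 0, so the call returns None.

None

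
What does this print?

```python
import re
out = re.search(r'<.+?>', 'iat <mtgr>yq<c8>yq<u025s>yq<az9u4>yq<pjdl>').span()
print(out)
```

(4, 10)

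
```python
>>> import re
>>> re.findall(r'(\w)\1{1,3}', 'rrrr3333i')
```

['r', '3']

After group 1 captures some text, `\1` only succeeds where that same text appears again.
Because there's exactly one group, `findall` drops the full match and keeps group 1 from each hit.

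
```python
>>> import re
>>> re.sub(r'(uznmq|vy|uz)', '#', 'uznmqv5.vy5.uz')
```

Branches in `(...|...)` are attempted left-to-right; the first branch that allows the whole pattern to succeed is taken.
Matches: at [0:5] → 'uznmq'; at [8:10] → 'vy'; at [12:14] → 'uz'.
`sub` substitutes '#' at each match site.

'#v5.#5.#'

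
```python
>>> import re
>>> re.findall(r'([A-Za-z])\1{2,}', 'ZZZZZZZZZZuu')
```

A backreference is literal: `\1` must see the identical characters the first group matched.
Matches: at [0:10] match 'ZZZZZZZZZZ', group 1 = 'Z'.
Because there's exactly one group, `findall` drops the full match and keeps group 1 from the one hit.

['Z']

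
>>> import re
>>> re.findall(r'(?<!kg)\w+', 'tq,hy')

['tq', 'hy']

A negative assertion filters positions out without eating any characters.
`findall` yields the raw match text (2 of them) because the pattern has no groups.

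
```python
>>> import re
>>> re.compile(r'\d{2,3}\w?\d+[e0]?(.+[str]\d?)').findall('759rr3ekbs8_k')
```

['rr3ekbs8']

This matches 2 to 3 of a digit; then optionally a word character, then one or more of a digit, then optionally one of [e0]; then one or more of any character, then one of [str], then optionally a digit (captured).
Walking the string: at [0:11] match '759rr3ekbs8', group 1 = 'rr3ekbs8'.
With a single group, `findall` returns only what that group captured — 1 item.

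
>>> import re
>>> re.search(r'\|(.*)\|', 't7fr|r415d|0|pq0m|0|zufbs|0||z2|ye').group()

`search` walks the string left to right and returns the first match it finds.
The match spans [4:32] → '|r415d|0|pq0m|0|zufbs|0||z2|'.
Captured: group 1 = 'r415d|0|pq0m|0|zufbs|0||z2'.

'|r415d|0|pq0m|0|zufbs|0||z2|'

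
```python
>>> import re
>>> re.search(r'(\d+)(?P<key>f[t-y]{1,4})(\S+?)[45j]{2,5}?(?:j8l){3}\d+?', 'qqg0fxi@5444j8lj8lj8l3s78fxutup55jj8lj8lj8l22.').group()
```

'0fxi@5444j8lj8lj8l3'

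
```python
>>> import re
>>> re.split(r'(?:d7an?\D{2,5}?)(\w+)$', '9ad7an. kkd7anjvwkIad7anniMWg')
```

The group in the pattern means `split` returns the separators' captures alongside the pieces.

['9a', 'kkd7anjvwkIad7anniMWg', '']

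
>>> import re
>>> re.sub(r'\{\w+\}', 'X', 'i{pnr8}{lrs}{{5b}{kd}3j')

'iXX{XX3j'

Matches: at [1:7] → '{pnr8}'; at [7:12] → '{lrs}'; at [13:17] → '{5b}'; at [17:21] → '{kd}'.
Every occurrence is swapped for 'X'.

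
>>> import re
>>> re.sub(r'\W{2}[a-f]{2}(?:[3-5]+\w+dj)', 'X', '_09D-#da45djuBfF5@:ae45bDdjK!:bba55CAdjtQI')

Pattern: exactly 2 of a non-word character, then exactly 2 of a character in [a-f]; then one or more of a character in [3-5], then one or more of a word character, then the literal 'dj' (non-capturing group).
Matches: at [4:12] → '-#da45dj'; at [17:27] → '@:ae45bDdj'.
`sub` substitutes 'X' at each match site.

'_09DXuBfF5XK!:bba55CAdjtQI'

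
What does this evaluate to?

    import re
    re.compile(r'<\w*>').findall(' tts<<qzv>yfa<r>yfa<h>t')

No capturing groups, so `findall` returns the 3 full match strings.

['<qzv>', '<r>', '<h>']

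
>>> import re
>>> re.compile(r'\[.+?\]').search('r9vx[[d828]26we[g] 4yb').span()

Lazy quantifiers expand one character at a time until the remainder of the pattern can match.
`search` walks the string left to right and returns the first match it finds.
The match spans [4:11] → '[[d828]'.

(4, 11)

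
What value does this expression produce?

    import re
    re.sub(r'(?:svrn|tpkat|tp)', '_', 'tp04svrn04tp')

Matches: at [0:2] → 'tp'; at [4:8] → 'svrn'; at [10:12] → 'tp'.
Each match is replaced by '_'.

'_04_04_'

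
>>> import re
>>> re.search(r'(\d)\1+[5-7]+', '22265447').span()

(0, 5)

A backreference is literal: `\1` must see the identical characters the first group matched.
`re.search` tries every starting position until one works.
The match spans [0:5] → '22265'.
Captured: group 1 = '2'.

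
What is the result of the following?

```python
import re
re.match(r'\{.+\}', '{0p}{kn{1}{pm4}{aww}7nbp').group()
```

`re.match` only tries the pattern at the start of the string.
The match spans [0:20] → '{0p}{kn{1}{pm4}{aww}'.

'{0p}{kn{1}{pm4}{aww}'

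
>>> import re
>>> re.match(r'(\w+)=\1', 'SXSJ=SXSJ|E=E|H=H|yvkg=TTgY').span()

(0, 9)

`\1` is not a pattern — it's the concrete string captured by group 1, re-applied verbatim.
`re.match` only tries the pattern at the start of the string.
The match spans [0:9] → 'SXSJ=SXSJ'.
Captured: group 1 = 'SXSJ'.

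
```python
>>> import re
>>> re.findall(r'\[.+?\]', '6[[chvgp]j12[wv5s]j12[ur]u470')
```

['[[chvgp]', '[wv5s]', '[ur]']

Because the quantifier is non-greedy, it stops expanding at the earliest point where the rest of the pattern can succeed.
No capturing groups, so `findall` returns the 3 full match strings.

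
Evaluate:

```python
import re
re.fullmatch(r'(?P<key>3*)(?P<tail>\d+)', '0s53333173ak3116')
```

None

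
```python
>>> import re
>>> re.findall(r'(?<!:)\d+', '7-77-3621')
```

['7', '77', '3621']

A negative assertion filters positions out without eating any characters.
Scanning left to right: at [0:1] → '7'; at [2:4] → '77'; at [5:9] → '3621'.
Since nothing is captured, `findall` lists the 3 matched substrings directly.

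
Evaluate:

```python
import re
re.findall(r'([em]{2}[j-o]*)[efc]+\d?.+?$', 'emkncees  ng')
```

The pattern matches exactly 2 of one of [em], then zero or more of a character in [j-o] (captured); then one or more of one of [efc], then optionally a digit, then one or more of any character (lazy); then anchored at the end.
Matches: at [0:12] match 'emkncees  ng', group 1 = 'emkn'.
Because there's exactly one group, `findall` drops the full match and keeps group 1 from the one hit.

['emkn']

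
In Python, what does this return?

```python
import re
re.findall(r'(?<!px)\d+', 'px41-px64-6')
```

['1', '4', '6']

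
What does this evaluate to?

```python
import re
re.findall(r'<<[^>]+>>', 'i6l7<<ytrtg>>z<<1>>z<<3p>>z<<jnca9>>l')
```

['<<ytrtg>>', '<<1>>', '<<3p>>', '<<jnca9>>']

No capturing groups, so `findall` returns the 4 full match strings.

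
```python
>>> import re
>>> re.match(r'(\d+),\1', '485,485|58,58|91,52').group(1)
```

'485'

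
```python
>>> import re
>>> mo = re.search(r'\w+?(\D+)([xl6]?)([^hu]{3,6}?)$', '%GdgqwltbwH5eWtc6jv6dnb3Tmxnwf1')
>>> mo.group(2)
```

The pattern matches one or more of a word character (lazy); then one or more of a non-digit (captured); then optionally one of [xl6] (captured); then 3 to 6 of any character except [hu] (lazy) (captured); then anchored at the end.
With the lazy modifier that quantifier settles for the fewest repetitions that let the rest of the pattern succeed (the atoms after it are unaffected and can still be greedy).
`search` walks the string left to right and returns the first match it finds.
The match spans [1:31] → 'GdgqwltbwH5eWtc6jv6dnb3Tmxnwf1'.
Captured: group 1 = 'Tmxn', group 2 = '', group 3 = 'wf1'.

''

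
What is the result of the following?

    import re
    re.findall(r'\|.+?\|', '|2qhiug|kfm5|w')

['|2qhiug|']

A `+?`/`*?`/`{m,n}?` starts at its minimum and grows only as far as needed for what follows to match.
With no groups in the pattern, `findall` gives back each whole match — 1 here.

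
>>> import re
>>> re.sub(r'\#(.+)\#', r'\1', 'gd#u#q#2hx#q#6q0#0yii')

'gdu#q#2hx#q#6q00yii'

Matches: at [2:17] → '#u#q#2hx#q#6q0#'.
The replacement refers to a captured group, so each match is rewritten using its own captured text.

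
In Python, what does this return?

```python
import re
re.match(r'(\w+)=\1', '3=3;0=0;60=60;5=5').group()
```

'3=3'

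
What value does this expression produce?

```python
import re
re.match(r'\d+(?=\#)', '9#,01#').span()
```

(0, 1)

The `(?=…)`/`(?<=…)` assertion just peeks at neighbouring text; it doesn't advance the match position.
`re.match` won't scan ahead — the pattern has to work from the very first character.
The match spans [0:1] → '9'.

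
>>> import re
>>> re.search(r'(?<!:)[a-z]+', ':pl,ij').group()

`(?!…)`/`(?<!…)` only lets a position through if the neighbouring text does NOT match; no characters are consumed.
Unlike `match`, `search` isn't anchored — it looks for the pattern anywhere in the string.
The match spans [2:3] → 'l'.

'l'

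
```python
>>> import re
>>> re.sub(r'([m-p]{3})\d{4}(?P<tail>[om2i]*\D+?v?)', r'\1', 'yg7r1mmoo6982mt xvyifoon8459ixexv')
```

'yg7r1mmoo xvyifoonexv'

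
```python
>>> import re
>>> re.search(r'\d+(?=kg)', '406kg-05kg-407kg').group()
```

The positive lookaround only admits positions where the adjacent text matches; those characters stay outside the span.
Unlike `match`, `search` isn't anchored — it looks for the pattern anywhere in the string.
The match spans [0:3] → '406'.

'406'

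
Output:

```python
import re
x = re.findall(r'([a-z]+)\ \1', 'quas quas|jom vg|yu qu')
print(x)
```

['quas']

A backreference is literal: `\1` must see the identical characters the first group matched.
Matches: at [0:9] match 'quas quas', group 1 = 'quas'.
Because there's exactly one group, `findall` drops the full match and keeps group 1 from the one hit.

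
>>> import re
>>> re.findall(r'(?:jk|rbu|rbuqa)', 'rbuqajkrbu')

['rbu', 'jk', 'rbu']

`|` is ordered: at each position the engine commits to the first alternative that works.
`findall` yields the raw match text (3 of them) because the pattern has no groups.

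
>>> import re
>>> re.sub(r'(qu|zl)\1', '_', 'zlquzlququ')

'zlquzl_'

`\1` is not a pattern — it's the concrete string captured by group 1, re-applied verbatim.
Matches: at [6:10] → 'ququ'.
Each match is replaced by '_'.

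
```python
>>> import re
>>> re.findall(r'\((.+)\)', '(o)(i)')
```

['o)(i']

Scanning left to right: at [0:6] match '(o)(i)', group 1 = 'o)(i'.
One capturing group, so `findall` returns just the captured substring from the one match — 1 in all.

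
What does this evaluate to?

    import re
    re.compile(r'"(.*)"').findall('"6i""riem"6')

Walking the string: at [0:10] match '"6i""riem"', group 1 = '6i""riem'.
`findall` collects group 1 from the one match (1 total).

['6i""riem']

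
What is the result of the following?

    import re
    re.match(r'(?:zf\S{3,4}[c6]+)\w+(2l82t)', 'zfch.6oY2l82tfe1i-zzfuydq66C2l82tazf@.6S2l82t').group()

'zfch.6oY2l82t'

With `match`, the pattern is implicitly anchored at the beginning.
The match spans [0:13] → 'zfch.6oY2l82t'.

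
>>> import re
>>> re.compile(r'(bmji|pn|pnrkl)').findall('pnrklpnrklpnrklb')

['pn', 'pn', 'pn']

Alternation isn't longest-match — the leftmost alternative that fits at this position is chosen.
Scanning left to right: at [0:2] match 'pn', group 1 = 'pn'; at [5:7] match 'pn', group 1 = 'pn'; at [10:12] match 'pn', group 1 = 'pn'.
`findall` collects group 1 from each match (3 total).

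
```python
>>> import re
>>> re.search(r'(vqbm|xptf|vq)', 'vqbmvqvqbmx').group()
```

'vqbm'

Alternation tries branches left to right and keeps the first one that lets the overall match succeed at that position.
`re.search` scans for the first position where the pattern succeeds.
The match spans [0:4] → 'vqbm'.
Captured: group 1 = 'vqbm'.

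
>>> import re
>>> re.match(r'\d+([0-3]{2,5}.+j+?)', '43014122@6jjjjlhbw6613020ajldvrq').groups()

('22@6jjjjlhbw6613020aj',)

This matches one or more of a digit; then 2 to 5 of a character in [0-3], then one or more of any character, then one or more of a literal 'j' (lazy) (captured).
`re.match` won't scan ahead — the pattern has to work from the very first character.
The match spans [0:27] → '43014122@6jjjjlhbw6613020aj'.
Captured: group 1 = '22@6jjjjlhbw6613020aj'.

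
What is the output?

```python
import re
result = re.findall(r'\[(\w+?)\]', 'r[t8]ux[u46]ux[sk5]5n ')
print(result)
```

['t8', 'u46', 'sk5']

`findall` collects group 1 from each match (3 total).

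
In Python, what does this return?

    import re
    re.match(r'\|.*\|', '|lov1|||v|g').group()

'|lov1|||v|'

`re.match` won't scan ahead — the pattern has to work from the very first character.
The match spans [0:10] → '|lov1|||v|'.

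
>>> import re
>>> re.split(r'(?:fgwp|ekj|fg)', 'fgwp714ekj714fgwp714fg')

['', '714', '714', '714', '']

`|` is ordered: at each position the engine commits to the first alternative that works.
Matches to split on: at [0:4] → 'fgwp'; at [7:10] → 'ekj'; at [13:17] → 'fgwp'; at [20:22] → 'fg'.
Splitting on the pattern gives 5 pieces.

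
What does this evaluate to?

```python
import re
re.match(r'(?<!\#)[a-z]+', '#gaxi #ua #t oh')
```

None

With `match`, the pattern is implicitly anchored at the beginning.
Here the string doesn't start with a match, so the call returns None.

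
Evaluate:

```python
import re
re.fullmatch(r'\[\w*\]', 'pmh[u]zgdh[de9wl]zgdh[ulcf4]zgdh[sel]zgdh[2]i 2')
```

For `fullmatch`, every character of the input must be accounted for by the pattern.
Here the string isn't matched end-to-end, so the call returns None.

None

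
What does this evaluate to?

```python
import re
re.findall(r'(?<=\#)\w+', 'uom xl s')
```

[]

With no groups in the pattern, `findall` gives back each whole match — 0 here.
Nothing in the string satisfies the pattern, so the list is empty.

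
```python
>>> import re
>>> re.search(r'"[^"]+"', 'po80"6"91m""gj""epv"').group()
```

'"6"'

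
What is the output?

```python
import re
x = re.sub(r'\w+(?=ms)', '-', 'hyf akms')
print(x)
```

hyf -ms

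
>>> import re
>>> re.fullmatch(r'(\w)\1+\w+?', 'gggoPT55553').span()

(0, 11)

After group 1 captures some text, `\1` only succeeds where that same text appears again.
`re.fullmatch` requires the pattern to consume the entire string.
The match spans [0:11] → 'gggoPT55553'.
Captured: group 1 = 'g'.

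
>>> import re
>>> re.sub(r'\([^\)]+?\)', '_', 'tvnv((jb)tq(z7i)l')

'tvnv_tq_l'

Matches: at [4:9] → '((jb)'; at [11:16] → '(z7i)'.
Each match is replaced by '_'.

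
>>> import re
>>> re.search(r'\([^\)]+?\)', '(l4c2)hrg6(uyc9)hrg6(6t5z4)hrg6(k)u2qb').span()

(0, 6)

The match spans [0:6] → '(l4c2)'.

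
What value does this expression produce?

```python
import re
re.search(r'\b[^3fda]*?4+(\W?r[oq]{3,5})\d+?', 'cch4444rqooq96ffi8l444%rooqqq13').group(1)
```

Pattern: a word boundary (`\b`, zero-width); then zero or more of any character except [3fda] (lazy), then one or more of a literal '4'; then optionally a non-word character, then the literal 'r', then 3 to 5 of one of [oq] (captured); then one or more of a digit (lazy).
Lazy quantifiers expand one character at a time until the remainder of the pattern can match.
`re.search` scans for the first position where the pattern succeeds.
The match spans [0:13] → 'cch4444rqooq9'.
Captured: group 1 = 'rqooq'.

'rqooq'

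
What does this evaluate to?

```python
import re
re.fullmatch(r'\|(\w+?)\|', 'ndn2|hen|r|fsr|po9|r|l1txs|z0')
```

None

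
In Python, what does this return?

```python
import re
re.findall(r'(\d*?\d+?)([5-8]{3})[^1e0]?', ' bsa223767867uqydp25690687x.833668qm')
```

Pattern: zero or more of a digit (lazy), then one or more of a digit (lazy) (captured); then exactly 3 of a character in [5-8] (captured); then optionally any character except [1e0].
The `?` after the quantifier makes it lazy — it takes as little as possible before letting the rest of the pattern try.
Scanning left to right: at [4:11] match '2237678', groups = ('223', '767'); at [18:27] match '25690687x', groups = ('25690', '687'); at [28:35] match '833668q', groups = ('833', '668').
`findall` packs the 2 group values into a tuple for every match.

[('223', '767'), ('25690', '687'), ('833', '668')]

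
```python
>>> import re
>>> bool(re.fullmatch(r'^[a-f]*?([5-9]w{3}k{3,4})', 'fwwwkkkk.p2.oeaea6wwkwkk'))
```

Pattern: anchored at the start of the string; then zero or more of a character in [a-f] (lazy); then a character in [5-9], then exactly 3 of the literal 'w', then 3 to 4 of a literal 'k' (captured).
`re.fullmatch` requires the pattern to consume the entire string.
Here there's no way to consume every character, so the call returns None, and `bool(None)` is False.

False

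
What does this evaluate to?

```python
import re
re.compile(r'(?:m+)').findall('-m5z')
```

Pattern: one or more of a literal 'm' (non-capturing group).
Walking the string: at [1:2] → 'm'.
No capturing groups, so `findall` returns the 1 full match string.

['m']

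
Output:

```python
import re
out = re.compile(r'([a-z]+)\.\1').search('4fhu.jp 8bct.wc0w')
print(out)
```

None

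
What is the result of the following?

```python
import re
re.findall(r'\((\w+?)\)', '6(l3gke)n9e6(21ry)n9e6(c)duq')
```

['l3gke', '21ry', 'c']

`findall` collects group 1 from each match (3 total).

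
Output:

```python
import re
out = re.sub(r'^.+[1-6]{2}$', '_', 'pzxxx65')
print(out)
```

_

`sub` substitutes '_' at each match site.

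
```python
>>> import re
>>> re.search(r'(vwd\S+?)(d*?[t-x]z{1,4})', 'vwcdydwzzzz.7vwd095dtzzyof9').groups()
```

('vwd095', 'dtzz')

The match spans [13:23] → 'vwd095dtzz'.
Captured: group 1 = 'vwd095', group 2 = 'dtzz'.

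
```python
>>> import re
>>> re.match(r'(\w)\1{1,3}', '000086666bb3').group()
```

With `match`, the pattern is implicitly anchored at the beginning.
The match spans [0:4] → '0000'.

'0000'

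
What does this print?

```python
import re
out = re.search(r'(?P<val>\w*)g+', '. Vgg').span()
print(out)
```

The pattern matches zero or more of a word character (captured as 'val'); then one or more of a literal 'g'.
The match spans [2:5] → 'Vgg'.

(2, 5)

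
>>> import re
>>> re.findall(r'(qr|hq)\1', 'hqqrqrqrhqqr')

['qr']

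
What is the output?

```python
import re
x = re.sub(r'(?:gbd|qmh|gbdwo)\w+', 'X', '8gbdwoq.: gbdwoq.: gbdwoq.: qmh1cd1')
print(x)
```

8X.: X.: X.: X

Matches: at [1:7] → 'gbdwoq'; at [10:16] → 'gbdwoq'; at [19:25] → 'gbdwoq'; at [28:35] → 'qmh1cd1'.
Each match is replaced by 'X'.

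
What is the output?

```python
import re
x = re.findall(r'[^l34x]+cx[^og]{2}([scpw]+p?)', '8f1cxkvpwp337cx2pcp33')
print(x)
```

['pwp', 'cp']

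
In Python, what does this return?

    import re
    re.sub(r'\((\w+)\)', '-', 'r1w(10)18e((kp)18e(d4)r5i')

'r1w-18e(-18e-r5i'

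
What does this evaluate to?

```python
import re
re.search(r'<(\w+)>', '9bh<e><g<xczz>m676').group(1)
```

`search` walks the string left to right and returns the first match it finds.
The match spans [3:6] → '<e>'.
Captured: group 1 = 'e'.

'e'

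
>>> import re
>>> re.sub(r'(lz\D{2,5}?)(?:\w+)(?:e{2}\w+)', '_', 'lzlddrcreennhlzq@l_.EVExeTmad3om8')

'_@l_.EVExeTmad3om8'

The pattern matches the literal 'lz', then 2 to 5 of a non-digit (lazy) (captured); then one or more of a word character (non-capturing group); then exactly 2 of a literal 'e', then one or more of a word character (non-capturing group).
Matches: at [0:16] → 'lzlddrcreennhlzq'.
`sub` substitutes '_' at each match site.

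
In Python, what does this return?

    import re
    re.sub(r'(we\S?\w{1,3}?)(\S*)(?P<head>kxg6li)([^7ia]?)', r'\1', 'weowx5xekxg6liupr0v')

A non-greedy quantifier consumes as few characters as it can — just enough that the remainder of the pattern still matches from where it stops; whatever follows it matches normally.
`\1` in the replacement pulls in group 1's text for each match.

'weowpr0v'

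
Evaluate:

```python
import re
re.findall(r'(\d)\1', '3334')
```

After group 1 captures some text, `\1` only succeeds where that same text appears again.
Scanning left to right: at [0:2] match '33', group 1 = '3'.
With a single group, `findall` returns only what that group captured — 1 item.

['3']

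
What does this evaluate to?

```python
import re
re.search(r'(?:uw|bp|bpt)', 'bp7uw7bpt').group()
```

`re.search` tries every starting position until one works.
The match spans [0:2] → 'bp'.

'bp'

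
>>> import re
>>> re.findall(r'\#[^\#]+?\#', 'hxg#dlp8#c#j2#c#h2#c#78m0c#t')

No capturing groups, so `findall` returns the 4 full match strings.

['#dlp8#', '#j2#', '#h2#', '#78m0c#']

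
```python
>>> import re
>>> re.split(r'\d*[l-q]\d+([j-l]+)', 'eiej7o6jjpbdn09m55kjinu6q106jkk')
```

['eiej', 'jj', 'pbdn', 'kj', 'inu', 'jkk', '']

Because the pattern has a capturing group, `split` also inserts each captured text between the pieces.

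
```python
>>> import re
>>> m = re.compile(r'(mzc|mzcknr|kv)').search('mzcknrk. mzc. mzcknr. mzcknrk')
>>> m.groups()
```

('mzc',)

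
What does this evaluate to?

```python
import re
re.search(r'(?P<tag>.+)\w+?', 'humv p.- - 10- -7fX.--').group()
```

Pattern: one or more of any character (captured as 'tag'); then one or more of a word character (lazy).
`re.search` tries every starting position until one works.
The match spans [0:19] → 'humv p.- - 10- -7fX'.
Captured: group 1 = 'humv p.- - 10- -7f'.

'humv p.- - 10- -7fX'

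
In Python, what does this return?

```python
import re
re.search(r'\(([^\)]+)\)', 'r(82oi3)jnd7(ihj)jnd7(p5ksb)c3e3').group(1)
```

'82oi3'

`search` walks the string left to right and returns the first match it finds.
The match spans [1:8] → '(82oi3)'.
Captured: group 1 = '82oi3'.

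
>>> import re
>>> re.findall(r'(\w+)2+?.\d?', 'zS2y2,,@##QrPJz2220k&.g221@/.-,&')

Pattern: one or more of a word character (captured); then one or more of a literal '2' (lazy), then any character, then optionally a digit.
Scanning left to right: at [0:6] match 'zS2y2,', group 1 = 'zS2y'; at [10:19] match 'QrPJz2220', group 1 = 'QrPJz22'; at [22:26] match 'g221', group 1 = 'g2'.
`findall` collects group 1 from each match (3 total).

['zS2y', 'QrPJz22', 'g2']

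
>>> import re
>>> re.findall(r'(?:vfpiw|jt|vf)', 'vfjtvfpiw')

['vf', 'jt', 'vfpiw']

Branches in `(...|...)` are attempted left-to-right; the first branch that allows the whole pattern to succeed is taken.
Scanning left to right: at [0:2] → 'vf'; at [2:4] → 'jt'; at [4:9] → 'vfpiw'.
With no groups in the pattern, `findall` gives back each whole match — 3 here.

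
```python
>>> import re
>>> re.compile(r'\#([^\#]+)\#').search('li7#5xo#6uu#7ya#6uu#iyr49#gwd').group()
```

The match spans [3:8] → '#5xo#'.

'#5xo#'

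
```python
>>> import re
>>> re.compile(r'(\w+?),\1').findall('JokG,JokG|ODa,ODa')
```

['JokG', 'ODa']

`\1` is not a pattern — it's the concrete string captured by group 1, re-applied verbatim.
Because there's exactly one group, `findall` drops the full match and keeps group 1 from each hit.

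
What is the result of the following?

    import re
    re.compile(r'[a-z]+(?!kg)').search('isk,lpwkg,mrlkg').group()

'isk'

The negative lookaround is zero-width — it rules out positions where the adjacent text would match, without consuming anything.
`search` walks the string left to right and returns the first match it finds.
The match spans [0:3] → 'isk'.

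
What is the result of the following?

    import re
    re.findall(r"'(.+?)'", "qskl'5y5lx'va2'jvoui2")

Matches: at [4:11] match "'5y5lx'", group 1 = '5y5lx'.
Because there's exactly one group, `findall` drops the full match and keeps group 1 from the one hit.

['5y5lx']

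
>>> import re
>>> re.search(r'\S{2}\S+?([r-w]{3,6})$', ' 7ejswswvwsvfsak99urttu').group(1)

The match spans [1:23] → '7ejswswvwsvfsak99urttu'.
Captured: group 1 = 'urttu'.

'urttu'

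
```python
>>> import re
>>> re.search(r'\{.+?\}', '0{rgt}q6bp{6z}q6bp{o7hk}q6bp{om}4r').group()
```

A `+?`/`*?`/`{m,n}?` starts at its minimum and grows only as far as needed for what follows to match.
`re.search` tries every starting position until one works.
The match spans [1:6] → '{rgt}'.

'{rgt}'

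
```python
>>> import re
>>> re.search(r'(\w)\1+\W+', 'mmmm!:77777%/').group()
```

`\1` is not a pattern — it's the concrete string captured by group 1, re-applied verbatim.
The match spans [0:6] → 'mmmm!:'.

'mmmm!:'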